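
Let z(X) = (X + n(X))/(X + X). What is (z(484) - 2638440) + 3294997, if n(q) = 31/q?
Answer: 307605067471/468512 ≈ 6.5656e+5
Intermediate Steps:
z(X) = (X + 31/X)/(2*X) (z(X) = (X + 31/X)/(X + X) = (X + 31/X)/((2*X)) = (X + 31/X)*(1/(2*X)) = (X + 31/X)/(2*X))
(z(484) - 2638440) + 3294997 = ((½)*(31 + 484²)/484² - 2638440) + 3294997 = ((½)*(1/234256)*(31 + 234256) - 2638440) + 3294997 = ((½)*(1/234256)*234287 - 2638440) + 3294997 = (234287/468512 - 2638440) + 3294997 = -1236140566993/468512 + 3294997 = 307605067471/468512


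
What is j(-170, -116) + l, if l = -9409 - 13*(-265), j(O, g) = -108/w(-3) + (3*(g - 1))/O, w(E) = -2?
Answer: -1004349/170 ≈ -5907.9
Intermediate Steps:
j(O, g) = 54 + (-3 + 3*g)/O (j(O, g) = -108/(-2) + (3*(g - 1))/O = -108*(-½) + (3*(-1 + g))/O = 54 + (-3 + 3*g)/O)
l = -5964 (l = -9409 - 1*(-3445) = -9409 + 3445 = -5964)
j(-170, -116) + l = 3*(-1 - 116 + 18*(-170))/(-170) - 5964 = 3*(-1/170)*(-1 - 116 - 3060) - 5964 = 3*(-1/170)*(-3177) - 5964 = 9531/170 - 5964 = -1004349/170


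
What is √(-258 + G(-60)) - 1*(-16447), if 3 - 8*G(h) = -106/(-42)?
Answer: 16447 + I*√455007/42 ≈ 16447.0 + 16.061*I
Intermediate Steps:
G(h) = 5/84 (G(h) = 3/8 - (-53)/(4*(-42)) = 3/8 - (-53)*(-1)/(4*42) = 3/8 - ⅛*53/21 = 3/8 - 53/168 = 5/84)
√(-258 + G(-60)) - 1*(-16447) = √(-258 + 5/84) - 1*(-16447) = √(-21667/84) + 16447 = I*√455007/42 + 16447 = 16447 + I*√455007/42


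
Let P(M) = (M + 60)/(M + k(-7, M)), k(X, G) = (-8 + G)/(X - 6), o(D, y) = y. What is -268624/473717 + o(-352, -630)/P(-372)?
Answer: -55456074946/80058173 ≈ -692.70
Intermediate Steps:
k(X, G) = (-8 + G)/(-6 + X)
P(M) = (60 + M)/(8/13 + 12*M/13) (P(M) = (M + 60)/(M + (-8 + M)/(-6 - 7)) = (60 + M)/(M + (-8 + M)/(-13)) = (60 + M)/(M - (-8 + M)/13) = (60 + M)/(M + (8/13 - M/13)) = (60 + M)/(8/13 + 12*M/13))
-268624/473717 + o(-352, -630)/P(-372) = -268624/473717 - 630*4*(2 + 3*(-372))/(13*(60 - 372)) = -268624*1/473717 - 630/((13/4)*(-312)/(2 - 1116)) = -268624/473717 - 630/((13/4)*(-312)/(-1114)) = -268624/473717 - 630/((13/4)*(-1/1114)*(-312)) = -268624/473717 - 630/507/557 = -268624/473717 - 630*557/507 = -268624/473717 - 116970/169 = -55456074946/80058173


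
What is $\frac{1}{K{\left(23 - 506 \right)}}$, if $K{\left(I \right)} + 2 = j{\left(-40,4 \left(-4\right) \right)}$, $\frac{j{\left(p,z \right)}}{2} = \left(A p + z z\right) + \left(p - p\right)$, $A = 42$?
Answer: $- \frac{1}{2850} \approx -0.00035088$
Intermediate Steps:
$j{\left(p,z \right)} = 2 z^{2} + 84 p$ ($j{\left(p,z \right)} = 2 \left(\left(42 p + z z\right) + \left(p - p\right)\right) = 2 \left(\left(42 p + z^{2}\right) + 0\right) = 2 \left(\left(z^{2} + 42 p\right) + 0\right) = 2 \left(z^{2} + 42 p\right) = 2 z^{2} + 84 p$)
$K{\left(I \right)} = -2850$ ($K{\left(I \right)} = -2 + \left(2 \left(4 \left(-4\right)\right)^{2} + 84 \left(-40\right)\right) = -2 - \left(3360 - 2 \left(-16\right)^{2}\right) = -2 + \left(2 \cdot 256 - 3360\right) = -2 + \left(512 - 3360\right) = -2 - 2848 = -2850$)
$\frac{1}{K{\left(23 - 506 \right)}} = \frac{1}{-2850} = - \frac{1}{2850}$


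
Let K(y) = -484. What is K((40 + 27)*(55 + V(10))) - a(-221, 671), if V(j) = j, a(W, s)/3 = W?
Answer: 179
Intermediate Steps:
a(W, s) = 3*W
K((40 + 27)*(55 + V(10))) - a(-221, 671) = -484 - 3*(-221) = -484 - 1*(-663) = -484 + 663 = 179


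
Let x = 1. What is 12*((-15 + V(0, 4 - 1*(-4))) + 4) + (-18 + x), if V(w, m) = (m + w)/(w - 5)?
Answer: -841/5 ≈ -168.20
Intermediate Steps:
V(w, m) = (m + w)/(-5 + w)
12*((-15 + V(0, 4 - 1*(-4))) + 4) + (-18 + x) = 12*((-15 + ((4 - 1*(-4)) + 0)/(-5 + 0)) + 4) + (-18 + 1) = 12*((-15 + ((4 + 4) + 0)/(-5)) + 4) - 17 = 12*((-15 - (8 + 0)/5) + 4) - 17 = 12*((-15 - ⅕*8) + 4) - 17 = 12*((-15 - 8/5) + 4) - 17 = 12*(-83/5 + 4) - 17 = 12*(-63/5) - 17 = -756/5 - 17 = -841/5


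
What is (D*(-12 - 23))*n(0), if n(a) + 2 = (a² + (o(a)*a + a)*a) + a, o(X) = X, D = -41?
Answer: -2870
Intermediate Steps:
n(a) = -2 + a + a² + a*(a + a²) (n(a) = -2 + ((a² + (a*a + a)*a) + a) = -2 + ((a² + (a² + a)*a) + a) = -2 + ((a² + (a + a²)*a) + a) = -2 + ((a² + a*(a + a²)) + a) = -2 + (a + a² + a*(a + a²)) = -2 + a + a² + a*(a + a²))
(D*(-12 - 23))*n(0) = (-41*(-12 - 23))*(-2 + 0 + 0³ + 2*0²) = (-41*(-35))*(-2 + 0 + 0 + 2*0) = 1435*(-2 + 0 + 0 + 0) = 1435*(-2) = -2870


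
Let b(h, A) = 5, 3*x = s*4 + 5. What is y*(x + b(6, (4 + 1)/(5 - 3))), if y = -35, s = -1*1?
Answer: -560/3 ≈ -186.67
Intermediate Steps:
s = -1
x = 1/3 (x = (-1*4 + 5)/3 = (-4 + 5)/3 = (1/3)*1 = 1/3 ≈ 0.33333)
y*(x + b(6, (4 + 1)/(5 - 3))) = -35*(1/3 + 5) = -35*16/3 = -560/3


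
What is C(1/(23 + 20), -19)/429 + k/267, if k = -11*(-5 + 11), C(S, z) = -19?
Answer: -11129/38181 ≈ -0.29148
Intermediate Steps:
k = -66 (k = -11*6 = -66)
C(1/(23 + 20), -19)/429 + k/267 = -19/429 - 66/267 = -19*1/429 - 66*1/267 = -19/429 - 22/89 = -11129/38181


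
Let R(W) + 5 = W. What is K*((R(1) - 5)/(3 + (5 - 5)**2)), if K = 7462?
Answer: -22386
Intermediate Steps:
R(W) = -5 + W
K*((R(1) - 5)/(3 + (5 - 5)**2)) = 7462*(((-5 + 1) - 5)/(3 + (5 - 5)**2)) = 7462*((-4 - 5)/(3 + 0**2)) = 7462*(-9/(3 + 0)) = 7462*(-9/3) = 7462*(-9*1/3) = 7462*(-3) = -22386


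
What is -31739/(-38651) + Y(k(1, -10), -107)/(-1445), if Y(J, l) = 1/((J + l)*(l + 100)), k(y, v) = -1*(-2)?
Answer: 33709159774/41050260825 ≈ 0.82117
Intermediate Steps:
k(y, v) = 2
Y(J, l) = 1/((100 + l)*(J + l)) (Y(J, l) = 1/((J + l)*(100 + l)) = 1/((100 + l)*(J + l)))
-31739/(-38651) + Y(k(1, -10), -107)/(-1445) = -31739/(-38651) + 1/(((-107)² + 100*2 + 100*(-107) + 2*(-107))*(-1445)) = -31739*(-1/38651) - 1/1445/(11449 + 200 - 10700 - 214) = 31739/38651 - 1/1445/735 = 31739/38651 + (1/735)*(-1/1445) = 31739/38651 - 1/1062075 = 33709159774/41050260825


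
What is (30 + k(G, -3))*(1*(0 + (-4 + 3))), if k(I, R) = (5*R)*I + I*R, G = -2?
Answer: -66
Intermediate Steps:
k(I, R) = 6*I*R (k(I, R) = 5*I*R + I*R = 6*I*R)
(30 + k(G, -3))*(1*(0 + (-4 + 3))) = (30 + 6*(-2)*(-3))*(1*(0 + (-4 + 3))) = (30 + 36)*(1*(0 - 1)) = 66*(1*(-1)) = 66*(-1) = -66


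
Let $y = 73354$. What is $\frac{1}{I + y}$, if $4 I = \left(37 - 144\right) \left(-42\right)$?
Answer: $\frac{2}{148955} \approx 1.3427 \cdot 10^{-5}$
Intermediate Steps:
$I = \frac{2247}{2}$ ($I = \frac{\left(37 - 144\right) \left(-42\right)}{4} = \frac{\left(-107\right) \left(-42\right)}{4} = \frac{1}{4} \cdot 4494 = \frac{2247}{2} \approx 1123.5$)
$\frac{1}{I + y} = \frac{1}{\frac{2247}{2} + 73354} = \frac{1}{\frac{148955}{2}} = \frac{2}{148955}$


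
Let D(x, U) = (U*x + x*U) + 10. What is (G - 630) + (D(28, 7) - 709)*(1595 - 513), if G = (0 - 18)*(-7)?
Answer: -332678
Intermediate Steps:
D(x, U) = 10 + 2*U*x (D(x, U) = (U*x + U*x) + 10 = 2*U*x + 10 = 10 + 2*U*x)
G = 126 (G = -18*(-7) = 126)
(G - 630) + (D(28, 7) - 709)*(1595 - 513) = (126 - 630) + ((10 + 2*7*28) - 709)*(1595 - 513) = -504 + ((10 + 392) - 709)*1082 = -504 + (402 - 709)*1082 = -504 - 307*1082 = -504 - 332174 = -332678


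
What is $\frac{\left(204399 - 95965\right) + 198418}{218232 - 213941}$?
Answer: $\frac{43836}{613} \approx 71.511$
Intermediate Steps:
$\frac{\left(204399 - 95965\right) + 198418}{218232 - 213941} = \frac{108434 + 198418}{4291} = 306852 \cdot \frac{1}{4291} = \frac{43836}{613}$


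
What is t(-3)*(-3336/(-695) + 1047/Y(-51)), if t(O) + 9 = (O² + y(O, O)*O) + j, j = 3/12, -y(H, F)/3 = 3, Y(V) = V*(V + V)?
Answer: 4726349/34680 ≈ 136.28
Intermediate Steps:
Y(V) = 2*V² (Y(V) = V*(2*V) = 2*V²)
y(H, F) = -9 (y(H, F) = -3*3 = -9)
j = ¼ (j = 3*(1/12) = ¼ ≈ 0.25000)
t(O) = -35/4 + O² - 9*O (t(O) = -9 + ((O² - 9*O) + ¼) = -9 + (¼ + O² - 9*O) = -35/4 + O² - 9*O)
t(-3)*(-3336/(-695) + 1047/Y(-51)) = (-35/4 + (-3)² - 9*(-3))*(-3336/(-695) + 1047/((2*(-51)²))) = (-35/4 + 9 + 27)*(-3336*(-1/695) + 1047/((2*2601))) = 109*(24/5 + 1047/5202)/4 = 109*(24/5 + 1047*(1/5202))/4 = 109*(24/5 + 349/1734)/4 = (109/4)*(43361/8670) = 4726349/34680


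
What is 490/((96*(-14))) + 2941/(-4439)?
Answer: -437701/426144 ≈ -1.0271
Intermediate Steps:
490/((96*(-14))) + 2941/(-4439) = 490/(-1344) + 2941*(-1/4439) = 490*(-1/1344) - 2941/4439 = -35/96 - 2941/4439 = -437701/426144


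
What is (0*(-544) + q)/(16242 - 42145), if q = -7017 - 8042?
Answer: 15059/25903 ≈ 0.58136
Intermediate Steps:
q = -15059
(0*(-544) + q)/(16242 - 42145) = (0*(-544) - 15059)/(16242 - 42145) = (0 - 15059)/(-25903) = -15059*(-1/25903) = 15059/25903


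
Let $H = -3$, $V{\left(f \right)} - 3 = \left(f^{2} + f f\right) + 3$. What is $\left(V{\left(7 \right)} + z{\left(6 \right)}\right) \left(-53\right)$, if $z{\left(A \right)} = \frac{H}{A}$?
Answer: $- \frac{10971}{2} \approx -5485.5$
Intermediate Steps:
$V{\left(f \right)} = 6 + 2 f^{2}$ ($V{\left(f \right)} = 3 + \left(\left(f^{2} + f f\right) + 3\right) = 3 + \left(\left(f^{2} + f^{2}\right) + 3\right) = 3 + \left(2 f^{2} + 3\right) = 3 + \left(3 + 2 f^{2}\right) = 6 + 2 f^{2}$)
$z{\left(A \right)} = - \frac{3}{A}$
$\left(V{\left(7 \right)} + z{\left(6 \right)}\right) \left(-53\right) = \left(\left(6 + 2 \cdot 7^{2}\right) - \frac{3}{6}\right) \left(-53\right) = \left(\left(6 + 2 \cdot 49\right) - \frac{1}{2}\right) \left(-53\right) = \left(\left(6 + 98\right) - \frac{1}{2}\right) \left(-53\right) = \left(104 - \frac{1}{2}\right) \left(-53\right) = \frac{207}{2} \left(-53\right) = - \frac{10971}{2}$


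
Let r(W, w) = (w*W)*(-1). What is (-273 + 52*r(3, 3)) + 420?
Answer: -321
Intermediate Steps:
r(W, w) = -W*w (r(W, w) = (W*w)*(-1) = -W*w)
(-273 + 52*r(3, 3)) + 420 = (-273 + 52*(-1*3*3)) + 420 = (-273 + 52*(-9)) + 420 = (-273 - 468) + 420 = -741 + 420 = -321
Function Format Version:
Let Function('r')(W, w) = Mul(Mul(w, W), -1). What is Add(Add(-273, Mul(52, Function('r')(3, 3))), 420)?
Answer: -321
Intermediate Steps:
Function('r')(W, w) = Mul(-1, W, w) (Function('r')(W, w) = Mul(Mul(W, w), -1) = Mul(-1, W, w))
Add(Add(-273, Mul(52, Function('r')(3, 3))), 420) = Add(Add(-273, Mul(52, Mul(-1, 3, 3))), 420) = Add(Add(-273, Mul(52, -9)), 420) = Add(Add(-273, -468), 420) = Add(-741, 420) = -321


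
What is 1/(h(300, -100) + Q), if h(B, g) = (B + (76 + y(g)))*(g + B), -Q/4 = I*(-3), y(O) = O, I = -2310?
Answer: 1/27480 ≈ 3.6390e-5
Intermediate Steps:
Q = -27720 (Q = -(-9240)*(-3) = -4*6930 = -27720)
h(B, g) = (B + g)*(76 + B + g) (h(B, g) = (B + (76 + g))*(g + B) = (76 + B + g)*(B + g) = (B + g)*(76 + B + g))
1/(h(300, -100) + Q) = 1/((300**2 + (-100)**2 + 76*300 + 76*(-100) + 2*300*(-100)) - 27720) = 1/((90000 + 10000 + 22800 - 7600 - 60000) - 27720) = 1/(55200 - 27720) = 1/27480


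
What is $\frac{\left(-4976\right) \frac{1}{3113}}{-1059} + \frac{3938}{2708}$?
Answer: $\frac{6497874827}{4463687118} \approx 1.4557$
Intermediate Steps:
$\frac{\left(-4976\right) \frac{1}{3113}}{-1059} + \frac{3938}{2708} = \left(-4976\right) \frac{1}{3113} \left(- \frac{1}{1059}\right) + 3938 \cdot \frac{1}{2708} = \left(- \frac{4976}{3113}\right) \left(- \frac{1}{1059}\right) + \frac{1969}{1354} = \frac{4976}{3296667} + \frac{1969}{1354} = \frac{6497874827}{4463687118}$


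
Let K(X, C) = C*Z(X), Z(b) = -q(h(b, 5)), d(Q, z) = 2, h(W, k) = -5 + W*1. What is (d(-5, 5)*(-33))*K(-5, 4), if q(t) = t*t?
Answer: 26400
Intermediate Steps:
h(W, k) = -5 + W
q(t) = t**2
Z(b) = -(-5 + b)**2
K(X, C) = -C*(-5 + X)**2 (K(X, C) = C*(-(-5 + X)**2) = -C*(-5 + X)**2)
(d(-5, 5)*(-33))*K(-5, 4) = (2*(-33))*(-1*4*(-5 - 5)**2) = -(-66)*4*(-10)**2 = -(-66)*4*100 = -66*(-400) = 26400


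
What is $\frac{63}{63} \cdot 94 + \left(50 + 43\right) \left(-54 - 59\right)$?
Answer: $-10415$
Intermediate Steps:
$\frac{63}{63} \cdot 94 + \left(50 + 43\right) \left(-54 - 59\right) = 63 \cdot \frac{1}{63} \cdot 94 + 93 \left(-113\right) = 1 \cdot 94 - 10509 = 94 - 10509 = -10415$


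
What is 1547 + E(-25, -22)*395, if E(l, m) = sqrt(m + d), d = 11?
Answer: 1547 + 395*I*sqrt(11) ≈ 1547.0 + 1310.1*I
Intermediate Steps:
E(l, m) = sqrt(11 + m) (E(l, m) = sqrt(m + 11) = sqrt(11 + m))
1547 + E(-25, -22)*395 = 1547 + sqrt(11 - 22)*395 = 1547 + sqrt(-11)*395 = 1547 + (I*sqrt(11))*395 = 1547 + 395*I*sqrt(11)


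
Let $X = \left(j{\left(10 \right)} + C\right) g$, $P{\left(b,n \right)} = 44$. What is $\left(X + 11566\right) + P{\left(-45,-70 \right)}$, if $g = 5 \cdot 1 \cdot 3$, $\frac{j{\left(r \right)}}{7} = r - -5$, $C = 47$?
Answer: $13890$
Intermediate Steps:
$j{\left(r \right)} = 35 + 7 r$ ($j{\left(r \right)} = 7 \left(r - -5\right) = 7 \left(r + 5\right) = 7 \left(5 + r\right) = 35 + 7 r$)
$g = 15$ ($g = 5 \cdot 3 = 15$)
$X = 2280$ ($X = \left(\left(35 + 7 \cdot 10\right) + 47\right) 15 = \left(\left(35 + 70\right) + 47\right) 15 = \left(105 + 47\right) 15 = 152 \cdot 15 = 2280$)
$\left(X + 11566\right) + P{\left(-45,-70 \right)} = \left(2280 + 11566\right) + 44 = 13846 + 44 = 13890$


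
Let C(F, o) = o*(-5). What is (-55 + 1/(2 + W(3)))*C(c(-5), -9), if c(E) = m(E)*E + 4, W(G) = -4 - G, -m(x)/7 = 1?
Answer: -2484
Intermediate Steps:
m(x) = -7 (m(x) = -7*1 = -7)
c(E) = 4 - 7*E (c(E) = -7*E + 4 = 4 - 7*E)
C(F, o) = -5*o
(-55 + 1/(2 + W(3)))*C(c(-5), -9) = (-55 + 1/(2 + (-4 - 1*3)))*(-5*(-9)) = (-55 + 1/(2 + (-4 - 3)))*45 = (-55 + 1/(2 - 7))*45 = (-55 + 1/(-5))*45 = (-55 - 1/5)*45 = -276/5*45 = -2484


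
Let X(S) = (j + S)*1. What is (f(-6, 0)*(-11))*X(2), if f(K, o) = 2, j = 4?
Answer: -132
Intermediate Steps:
X(S) = 4 + S (X(S) = (4 + S)*1 = 4 + S)
(f(-6, 0)*(-11))*X(2) = (2*(-11))*(4 + 2) = -22*6 = -132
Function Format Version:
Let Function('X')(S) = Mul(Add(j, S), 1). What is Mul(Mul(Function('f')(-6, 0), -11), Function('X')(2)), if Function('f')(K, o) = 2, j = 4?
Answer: -132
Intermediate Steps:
Function('X')(S) = Add(4, S) (Function('X')(S) = Mul(Add(4, S), 1) = Add(4, S))
Mul(Mul(Function('f')(-6, 0), -11), Function('X')(2)) = Mul(Mul(2, -11), Add(4, 2)) = Mul(-22, 6) = -132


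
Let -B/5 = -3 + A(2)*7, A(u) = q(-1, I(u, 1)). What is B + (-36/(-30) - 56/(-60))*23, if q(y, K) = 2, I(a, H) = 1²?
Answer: -89/15 ≈ -5.9333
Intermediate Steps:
I(a, H) = 1
A(u) = 2
B = -55 (B = -5*(-3 + 2*7) = -5*(-3 + 14) = -5*11 = -55)
B + (-36/(-30) - 56/(-60))*23 = -55 + (-36/(-30) - 56/(-60))*23 = -55 + (-36*(-1/30) - 56*(-1/60))*23 = -55 + (6/5 + 14/15)*23 = -55 + (32/15)*23 = -55 + 736/15 = -89/15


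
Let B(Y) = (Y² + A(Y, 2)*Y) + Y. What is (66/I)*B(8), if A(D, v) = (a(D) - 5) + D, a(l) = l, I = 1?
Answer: 10560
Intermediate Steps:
A(D, v) = -5 + 2*D (A(D, v) = (D - 5) + D = (-5 + D) + D = -5 + 2*D)
B(Y) = Y + Y² + Y*(-5 + 2*Y) (B(Y) = (Y² + (-5 + 2*Y)*Y) + Y = (Y² + Y*(-5 + 2*Y)) + Y = Y + Y² + Y*(-5 + 2*Y))
(66/I)*B(8) = (66/1)*(8*(-4 + 3*8)) = (66*1)*(8*(-4 + 24)) = 66*(8*20) = 66*160 = 10560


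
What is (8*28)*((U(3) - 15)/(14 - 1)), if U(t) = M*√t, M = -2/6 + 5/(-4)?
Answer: -3360/13 - 1064*√3/39 ≈ -305.72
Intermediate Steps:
M = -19/12 (M = -2*⅙ + 5*(-¼) = -⅓ - 5/4 = -19/12 ≈ -1.5833)
U(t) = -19*√t/12
(8*28)*((U(3) - 15)/(14 - 1)) = (8*28)*((-19*√3/12 - 15)/(14 - 1)) = 224*((-15 - 19*√3/12)/13) = 224*((-15 - 19*√3/12)*(1/13)) = 224*(-15/13 - 19*√3/156) = -3360/13 - 1064*√3/39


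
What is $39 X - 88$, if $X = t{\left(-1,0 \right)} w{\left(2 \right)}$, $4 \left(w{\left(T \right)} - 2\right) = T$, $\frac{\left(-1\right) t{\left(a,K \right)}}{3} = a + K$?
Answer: $\frac{409}{2} \approx 204.5$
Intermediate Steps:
$t{\left(a,K \right)} = - 3 K - 3 a$ ($t{\left(a,K \right)} = - 3 \left(a + K\right) = - 3 \left(K + a\right) = - 3 K - 3 a$)
$w{\left(T \right)} = 2 + \frac{T}{4}$
$X = \frac{15}{2}$ ($X = \left(\left(-3\right) 0 - -3\right) \left(2 + \frac{1}{4} \cdot 2\right) = \left(0 + 3\right) \left(2 + \frac{1}{2}\right) = 3 \cdot \frac{5}{2} = \frac{15}{2} \approx 7.5$)
$39 X - 88 = 39 \cdot \frac{15}{2} - 88 = \frac{585}{2} - 88 = \frac{409}{2}$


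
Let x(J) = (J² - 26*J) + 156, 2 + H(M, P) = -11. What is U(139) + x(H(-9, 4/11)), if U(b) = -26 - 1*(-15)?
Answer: 652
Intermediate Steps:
H(M, P) = -13 (H(M, P) = -2 - 11 = -13)
x(J) = 156 + J² - 26*J
U(b) = -11 (U(b) = -26 + 15 = -11)
U(139) + x(H(-9, 4/11)) = -11 + (156 + (-13)² - 26*(-13)) = -11 + (156 + 169 + 338) = -11 + 663 = 652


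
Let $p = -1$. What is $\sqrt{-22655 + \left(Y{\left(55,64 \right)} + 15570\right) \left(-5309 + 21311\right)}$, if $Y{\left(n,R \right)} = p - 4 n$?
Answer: $\sqrt{245592043} \approx 15671.0$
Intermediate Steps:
$Y{\left(n,R \right)} = -1 - 4 n$
$\sqrt{-22655 + \left(Y{\left(55,64 \right)} + 15570\right) \left(-5309 + 21311\right)} = \sqrt{-22655 + \left(\left(-1 - 220\right) + 15570\right) \left(-5309 + 21311\right)} = \sqrt{-22655 + \left(\left(-1 - 220\right) + 15570\right) 16002} = \sqrt{-22655 + \left(-221 + 15570\right) 16002} = \sqrt{-22655 + 15349 \cdot 16002} = \sqrt{-22655 + 245614698} = \sqrt{245592043}$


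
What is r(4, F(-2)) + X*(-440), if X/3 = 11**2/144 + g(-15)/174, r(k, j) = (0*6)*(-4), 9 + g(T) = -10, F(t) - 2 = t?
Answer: -167915/174 ≈ -965.03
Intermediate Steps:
F(t) = 2 + t
g(T) = -19 (g(T) = -9 - 10 = -19)
r(k, j) = 0 (r(k, j) = 0*(-4) = 0)
X = 3053/1392 (X = 3*(11**2/144 - 19/174) = 3*(121*(1/144) - 19*1/174) = 3*(121/144 - 19/174) = 3*(3053/4176) = 3053/1392 ≈ 2.1932)
r(4, F(-2)) + X*(-440) = 0 + (3053/1392)*(-440) = 0 - 167915/174 = -167915/174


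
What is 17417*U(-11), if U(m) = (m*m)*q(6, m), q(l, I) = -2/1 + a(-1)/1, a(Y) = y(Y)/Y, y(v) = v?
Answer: -2107457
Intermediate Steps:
a(Y) = 1 (a(Y) = Y/Y = 1)
q(l, I) = -1 (q(l, I) = -2/1 + 1/1 = -2*1 + 1*1 = -2 + 1 = -1)
U(m) = -m**2 (U(m) = (m*m)*(-1) = m**2*(-1) = -m**2)
17417*U(-11) = 17417*(-1*(-11)**2) = 17417*(-1*121) = 17417*(-121) = -2107457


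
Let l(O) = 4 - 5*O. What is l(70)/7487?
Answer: -346/7487 ≈ -0.046213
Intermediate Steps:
l(70)/7487 = (4 - 5*70)/7487 = (4 - 350)*(1/7487) = -346*1/7487 = -346/7487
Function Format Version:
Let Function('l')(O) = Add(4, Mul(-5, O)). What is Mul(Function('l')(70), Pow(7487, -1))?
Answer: Rational(-346, 7487) ≈ -0.046213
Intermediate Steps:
Mul(Function('l')(70), Pow(7487, -1)) = Mul(Add(4, Mul(-5, 70)), Pow(7487, -1)) = Mul(Add(4, -350), Rational(1, 7487)) = Mul(-346, Rational(1, 7487)) = Rational(-346, 7487)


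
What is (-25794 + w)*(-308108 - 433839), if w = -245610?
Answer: 201367383588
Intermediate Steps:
(-25794 + w)*(-308108 - 433839) = (-25794 - 245610)*(-308108 - 433839) = -271404*(-741947) = 201367383588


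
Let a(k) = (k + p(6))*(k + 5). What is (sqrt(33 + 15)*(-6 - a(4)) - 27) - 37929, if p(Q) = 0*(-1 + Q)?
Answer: -37956 - 168*sqrt(3) ≈ -38247.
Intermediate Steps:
p(Q) = 0
a(k) = k*(5 + k) (a(k) = (k + 0)*(k + 5) = k*(5 + k))
(sqrt(33 + 15)*(-6 - a(4)) - 27) - 37929 = (sqrt(33 + 15)*(-6 - 4*(5 + 4)) - 27) - 37929 = (sqrt(48)*(-6 - 4*9) - 27) - 37929 = ((4*sqrt(3))*(-6 - 1*36) - 27) - 37929 = ((4*sqrt(3))*(-6 - 36) - 27) - 37929 = ((4*sqrt(3))*(-42) - 27) - 37929 = (-168*sqrt(3) - 27) - 37929 = (-27 - 168*sqrt(3)) - 37929 = -37956 - 168*sqrt(3)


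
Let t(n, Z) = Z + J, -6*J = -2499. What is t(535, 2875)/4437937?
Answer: 6583/8875874 ≈ 0.00074167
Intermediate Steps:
J = 833/2 (J = -1/6*(-2499) = 833/2 ≈ 416.50)
t(n, Z) = 833/2 + Z (t(n, Z) = Z + 833/2 = 833/2 + Z)
t(535, 2875)/4437937 = (833/2 + 2875)/4437937 = (6583/2)*(1/4437937) = 6583/8875874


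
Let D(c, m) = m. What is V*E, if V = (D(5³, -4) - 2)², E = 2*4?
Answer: 288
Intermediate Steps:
E = 8
V = 36 (V = (-4 - 2)² = (-6)² = 36)
V*E = 36*8 = 288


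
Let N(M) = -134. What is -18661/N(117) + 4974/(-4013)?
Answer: 74220077/537742 ≈ 138.02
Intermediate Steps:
-18661/N(117) + 4974/(-4013) = -18661/(-134) + 4974/(-4013) = -18661*(-1/134) + 4974*(-1/4013) = 18661/134 - 4974/4013 = 74220077/537742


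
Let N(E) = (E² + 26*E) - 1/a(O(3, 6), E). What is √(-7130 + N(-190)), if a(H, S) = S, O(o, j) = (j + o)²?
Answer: √867483190/190 ≈ 155.02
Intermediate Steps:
N(E) = E² - 1/E + 26*E (N(E) = (E² + 26*E) - 1/E = E² - 1/E + 26*E)
√(-7130 + N(-190)) = √(-7130 + (-1 + (-190)²*(26 - 190))/(-190)) = √(-7130 - (-1 + 36100*(-164))/190) = √(-7130 - (-1 - 5920400)/190) = √(-7130 - 1/190*(-5920401)) = √(-7130 + 5920401/190) = √(4565701/190) = √867483190/190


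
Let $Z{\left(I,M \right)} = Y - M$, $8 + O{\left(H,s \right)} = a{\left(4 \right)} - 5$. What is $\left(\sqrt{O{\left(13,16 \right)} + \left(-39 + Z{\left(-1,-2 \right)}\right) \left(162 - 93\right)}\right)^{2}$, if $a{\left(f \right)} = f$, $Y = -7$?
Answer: $-3045$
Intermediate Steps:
$O{\left(H,s \right)} = -9$ ($O{\left(H,s \right)} = -8 + \left(4 - 5\right) = -8 - 1 = -9$)
$Z{\left(I,M \right)} = -7 - M$
$\left(\sqrt{O{\left(13,16 \right)} + \left(-39 + Z{\left(-1,-2 \right)}\right) \left(162 - 93\right)}\right)^{2} = \left(\sqrt{-9 + \left(-39 - 5\right) \left(162 - 93\right)}\right)^{2} = \left(\sqrt{-9 + \left(-39 + \left(-7 + 2\right)\right) 69}\right)^{2} = \left(\sqrt{-9 + \left(-39 - 5\right) 69}\right)^{2} = \left(\sqrt{-9 - 3036}\right)^{2} = \left(\sqrt{-3045}\right)^{2} = \left(i \sqrt{3045}\right)^{2} = -3045$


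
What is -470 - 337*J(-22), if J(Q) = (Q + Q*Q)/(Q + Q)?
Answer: 6137/2 ≈ 3068.5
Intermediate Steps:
J(Q) = (Q + Q**2)/(2*Q) (J(Q) = (Q + Q**2)/((2*Q)) = (Q + Q**2)*(1/(2*Q)) = (Q + Q**2)/(2*Q))
-470 - 337*J(-22) = -470 - 337*(1/2 + (1/2)*(-22)) = -470 - 337*(1/2 - 11) = -470 - 337*(-21/2) = -470 + 7077/2 = 6137/2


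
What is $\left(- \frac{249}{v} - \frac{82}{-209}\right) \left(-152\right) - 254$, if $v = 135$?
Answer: $- \frac{16474}{495} \approx -33.281$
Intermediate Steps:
$\left(- \frac{249}{v} - \frac{82}{-209}\right) \left(-152\right) - 254 = \left(- \frac{249}{135} - \frac{82}{-209}\right) \left(-152\right) - 254 = \left(\left(-249\right) \frac{1}{135} - - \frac{82}{209}\right) \left(-152\right) - 254 = \left(- \frac{83}{45} + \frac{82}{209}\right) \left(-152\right) - 254 = \left(- \frac{13657}{9405}\right) \left(-152\right) - 254 = \frac{109256}{495} - 254 = - \frac{16474}{495}$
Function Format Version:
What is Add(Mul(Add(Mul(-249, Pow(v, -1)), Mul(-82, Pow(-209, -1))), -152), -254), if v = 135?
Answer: Rational(-16474, 495) ≈ -33.281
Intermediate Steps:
Add(Mul(Add(Mul(-249, Pow(v, -1)), Mul(-82, Pow(-209, -1))), -152), -254) = Add(Mul(Add(Mul(-249, Pow(135, -1)), Mul(-82, Pow(-209, -1))), -152), -254) = Add(Mul(Add(Mul(-249, Rational(1, 135)), Mul(-82, Rational(-1, 209))), -152), -254) = Add(Mul(Add(Rational(-83, 45), Rational(82, 209)), -152), -254) = Add(Mul(Rational(-13657, 9405), -152), -254) = Add(Rational(109256, 495), -254) = Rational(-16474, 495)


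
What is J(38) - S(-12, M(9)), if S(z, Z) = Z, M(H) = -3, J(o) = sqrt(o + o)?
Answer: 3 + 2*sqrt(19) ≈ 11.718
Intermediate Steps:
J(o) = sqrt(2)*sqrt(o) (J(o) = sqrt(2*o) = sqrt(2)*sqrt(o))
J(38) - S(-12, M(9)) = sqrt(2)*sqrt(38) - 1*(-3) = 2*sqrt(19) + 3 = 3 + 2*sqrt(19)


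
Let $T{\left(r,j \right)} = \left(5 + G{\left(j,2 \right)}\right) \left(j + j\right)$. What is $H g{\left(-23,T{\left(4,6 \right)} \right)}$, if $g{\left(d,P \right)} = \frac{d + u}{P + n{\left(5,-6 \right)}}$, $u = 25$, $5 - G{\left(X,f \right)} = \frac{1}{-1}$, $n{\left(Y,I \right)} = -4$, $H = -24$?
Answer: $- \frac{3}{8} \approx -0.375$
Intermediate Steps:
$G{\left(X,f \right)} = 6$ ($G{\left(X,f \right)} = 5 - \frac{1}{-1} = 5 - -1 = 5 + 1 = 6$)
$T{\left(r,j \right)} = 22 j$ ($T{\left(r,j \right)} = \left(5 + 6\right) \left(j + j\right) = 11 \cdot 2 j = 22 j$)
$g{\left(d,P \right)} = \frac{25 + d}{-4 + P}$ ($g{\left(d,P \right)} = \frac{d + 25}{P - 4} = \frac{25 + d}{-4 + P}$)
$H g{\left(-23,T{\left(4,6 \right)} \right)} = - 24 \frac{25 - 23}{-4 + 22 \cdot 6} = - 24 \frac{1}{-4 + 132} \cdot 2 = - 24 \cdot \frac{1}{128} \cdot 2 = \left(-24\right) \frac{1}{64} = - \frac{3}{8}$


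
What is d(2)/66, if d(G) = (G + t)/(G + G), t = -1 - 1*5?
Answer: -1/66 ≈ -0.015152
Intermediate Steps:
t = -6 (t = -1 - 5 = -6)
d(G) = (-6 + G)/(2*G) (d(G) = (G - 6)/(G + G) = (-6 + G)/((2*G)) = (-6 + G)*(1/(2*G)) = (-6 + G)/(2*G))
d(2)/66 = ((½)*(-6 + 2)/2)/66 = ((½)*(½)*(-4))/66 = (1/66)*(-1) = -1/66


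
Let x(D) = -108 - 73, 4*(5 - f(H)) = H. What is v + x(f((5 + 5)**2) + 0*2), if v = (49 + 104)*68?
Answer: 10223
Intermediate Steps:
f(H) = 5 - H/4
x(D) = -181
v = 10404 (v = 153*68 = 10404)
v + x(f((5 + 5)**2) + 0*2) = 10404 - 181 = 10223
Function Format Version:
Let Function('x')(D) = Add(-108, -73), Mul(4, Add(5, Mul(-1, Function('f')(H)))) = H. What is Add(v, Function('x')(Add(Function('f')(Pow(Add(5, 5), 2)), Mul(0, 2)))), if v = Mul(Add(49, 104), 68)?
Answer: 10223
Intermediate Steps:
Function('f')(H) = Add(5, Mul(Rational(-1, 4), H))
Function('x')(D) = -181
v = 10404 (v = Mul(153, 68) = 10404)
Add(v, Function('x')(Add(Function('f')(Pow(Add(5, 5), 2)), Mul(0, 2)))) = Add(10404, -181) = 10223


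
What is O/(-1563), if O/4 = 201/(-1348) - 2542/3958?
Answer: 2111087/1042400649 ≈ 0.0020252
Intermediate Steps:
O = -2111087/666923 (O = 4*(201/(-1348) - 2542/3958) = 4*(201*(-1/1348) - 2542*1/3958) = 4*(-201/1348 - 1271/1979) = 4*(-2111087/2667692) = -2111087/666923 ≈ -3.1654)
O/(-1563) = -2111087/666923/(-1563) = -2111087/666923*(-1/1563) = 2111087/1042400649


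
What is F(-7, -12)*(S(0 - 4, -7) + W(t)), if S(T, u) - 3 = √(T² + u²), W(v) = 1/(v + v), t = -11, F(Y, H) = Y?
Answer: -455/22 - 7*√65 ≈ -77.118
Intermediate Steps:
W(v) = 1/(2*v)
S(T, u) = 3 + √(T² + u²)
F(-7, -12)*(S(0 - 4, -7) + W(t)) = -7*((3 + √((0 - 4)² + (-7)²)) + (½)/(-11)) = -7*((3 + √((-4)² + 49)) + (½)*(-1/11)) = -7*((3 + √(16 + 49)) - 1/22) = -7*((3 + √65) - 1/22) = -7*(65/22 + √65) = -455/22 - 7*√65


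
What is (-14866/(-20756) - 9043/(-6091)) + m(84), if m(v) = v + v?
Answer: 10758805521/63212398 ≈ 170.20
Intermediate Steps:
m(v) = 2*v
(-14866/(-20756) - 9043/(-6091)) + m(84) = (-14866/(-20756) - 9043/(-6091)) + 2*84 = (-14866*(-1/20756) - 9043*(-1/6091)) + 168 = (7433/10378 + 9043/6091) + 168 = 139122657/63212398 + 168 = 10758805521/63212398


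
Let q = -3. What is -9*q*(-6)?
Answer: -162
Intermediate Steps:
-9*q*(-6) = -9*(-3)*(-6) = 27*(-6) = -162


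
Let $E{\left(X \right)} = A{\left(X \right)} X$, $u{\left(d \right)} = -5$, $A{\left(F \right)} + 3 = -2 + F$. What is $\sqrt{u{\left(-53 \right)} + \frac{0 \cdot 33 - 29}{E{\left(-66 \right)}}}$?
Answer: $\frac{i \sqrt{109928874}}{4686} \approx 2.2374 i$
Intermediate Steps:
$A{\left(F \right)} = -5 + F$ ($A{\left(F \right)} = -3 + \left(-2 + F\right) = -5 + F$)
$E{\left(X \right)} = X \left(-5 + X\right)$ ($E{\left(X \right)} = \left(-5 + X\right) X = X \left(-5 + X\right)$)
$\sqrt{u{\left(-53 \right)} + \frac{0 \cdot 33 - 29}{E{\left(-66 \right)}}} = \sqrt{-5 + \frac{0 \cdot 33 - 29}{\left(-66\right) \left(-5 - 66\right)}} = \sqrt{-5 + \frac{0 - 29}{\left(-66\right) \left(-71\right)}} = \sqrt{-5 - \frac{29}{4686}} = \sqrt{- \frac{23459}{4686}} = \frac{i \sqrt{109928874}}{4686}$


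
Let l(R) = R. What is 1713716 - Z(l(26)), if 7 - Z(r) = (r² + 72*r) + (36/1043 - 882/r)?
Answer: 23270269168/13559 ≈ 1.7162e+6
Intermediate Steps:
Z(r) = 7265/1043 - r² - 72*r + 882/r (Z(r) = 7 - ((r² + 72*r) + (36/1043 - 882/r)) = 7 - (36/1043 + r² - 882/r + 72*r) = 7 + (-36/1043 - r² - 72*r + 882/r) = 7265/1043 - r² - 72*r + 882/r)
1713716 - Z(l(26)) = 1713716 - (7265/1043 - 1*26² - 72*26 + 882/26) = 1713716 - (7265/1043 - 1*676 - 1872 + 882*(1/26)) = 1713716 - (7265/1043 - 676 - 1872 + 441/13) = 1713716 - 1*(-33993924/13559) = 1713716 + 33993924/13559 = 23270269168/13559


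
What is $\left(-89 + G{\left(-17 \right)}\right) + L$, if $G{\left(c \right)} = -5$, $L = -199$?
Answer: $-293$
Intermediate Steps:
$\left(-89 + G{\left(-17 \right)}\right) + L = \left(-89 - 5\right) - 199 = -94 - 199 = -293$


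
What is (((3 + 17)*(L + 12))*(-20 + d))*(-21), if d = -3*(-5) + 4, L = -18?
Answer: -2520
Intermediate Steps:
d = 19 (d = 15 + 4 = 19)
(((3 + 17)*(L + 12))*(-20 + d))*(-21) = (((3 + 17)*(-18 + 12))*(-20 + 19))*(-21) = ((20*(-6))*(-1))*(-21) = -120*(-1)*(-21) = 120*(-21) = -2520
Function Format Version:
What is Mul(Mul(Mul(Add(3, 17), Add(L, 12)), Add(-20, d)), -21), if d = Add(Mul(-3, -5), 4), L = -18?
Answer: -2520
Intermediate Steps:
d = 19 (d = Add(15, 4) = 19)
Mul(Mul(Mul(Add(3, 17), Add(L, 12)), Add(-20, d)), -21) = Mul(Mul(Mul(Add(3, 17), Add(-18, 12)), Add(-20, 19)), -21) = Mul(Mul(Mul(20, -6), -1), -21) = Mul(Mul(-120, -1), -21) = Mul(120, -21) = -2520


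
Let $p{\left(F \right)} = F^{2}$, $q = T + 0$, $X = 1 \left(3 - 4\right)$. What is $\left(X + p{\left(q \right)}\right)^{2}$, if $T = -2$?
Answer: $9$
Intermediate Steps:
$X = -1$ ($X = 1 \left(-1\right) = -1$)
$q = -2$ ($q = -2 + 0 = -2$)
$\left(X + p{\left(q \right)}\right)^{2} = \left(-1 + \left(-2\right)^{2}\right)^{2} = \left(-1 + 4\right)^{2} = 3^{2} = 9$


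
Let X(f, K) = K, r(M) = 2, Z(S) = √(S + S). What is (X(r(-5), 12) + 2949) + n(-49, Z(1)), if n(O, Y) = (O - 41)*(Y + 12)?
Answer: 1881 - 90*√2 ≈ 1753.7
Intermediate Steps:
Z(S) = √2*√S (Z(S) = √(2*S) = √2*√S)
n(O, Y) = (-41 + O)*(12 + Y)
(X(r(-5), 12) + 2949) + n(-49, Z(1)) = (12 + 2949) + (-492 - 41*√2*√1 + 12*(-49) - 49*√2*√1) = 2961 + (-492 - 41*√2 - 588 - 49*√2) = 2961 + (-1080 - 90*√2) = 1881 - 90*√2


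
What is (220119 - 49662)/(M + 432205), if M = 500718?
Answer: 170457/932923 ≈ 0.18271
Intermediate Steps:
(220119 - 49662)/(M + 432205) = (220119 - 49662)/(500718 + 432205) = 170457/932923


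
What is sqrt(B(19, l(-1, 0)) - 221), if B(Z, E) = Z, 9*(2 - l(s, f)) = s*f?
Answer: I*sqrt(202) ≈ 14.213*I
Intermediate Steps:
l(s, f) = 2 - f*s/9 (l(s, f) = 2 - s*f/9 = 2 - f*s/9)
sqrt(B(19, l(-1, 0)) - 221) = sqrt(19 - 221) = sqrt(-202) = I*sqrt(202)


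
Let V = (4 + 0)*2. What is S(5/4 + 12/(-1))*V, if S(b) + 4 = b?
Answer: -118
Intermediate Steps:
S(b) = -4 + b
V = 8 (V = 4*2 = 8)
S(5/4 + 12/(-1))*V = (-4 + (5/4 + 12/(-1)))*8 = (-4 + (5*(¼) + 12*(-1)))*8 = (-4 + (5/4 - 12))*8 = (-4 - 43/4)*8 = -59/4*8 = -118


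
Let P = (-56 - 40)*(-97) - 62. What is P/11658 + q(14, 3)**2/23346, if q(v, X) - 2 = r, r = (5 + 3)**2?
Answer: 7409243/7560213 ≈ 0.98003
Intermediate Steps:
r = 64 (r = 8**2 = 64)
q(v, X) = 66 (q(v, X) = 2 + 64 = 66)
P = 9250 (P = -96*(-97) - 62 = 9312 - 62 = 9250)
P/11658 + q(14, 3)**2/23346 = 9250/11658 + 66**2/23346 = 9250*(1/11658) + 4356*(1/23346) = 4625/5829 + 242/1297 = 7409243/7560213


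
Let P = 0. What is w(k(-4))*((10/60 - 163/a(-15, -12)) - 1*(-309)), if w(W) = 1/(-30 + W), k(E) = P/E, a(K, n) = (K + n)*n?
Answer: -100007/9720 ≈ -10.289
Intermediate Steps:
a(K, n) = n*(K + n)
k(E) = 0 (k(E) = 0/E = 0)
w(k(-4))*((10/60 - 163/a(-15, -12)) - 1*(-309)) = ((10/60 - 163*(-1/(12*(-15 - 12)))) - 1*(-309))/(-30 + 0) = ((10*(1/60) - 163/((-12*(-27)))) + 309)/(-30) = -((1/6 - 163/324) + 309)/30 = -(-109/324 + 309)/30 = -1/30*100007/324 = -100007/9720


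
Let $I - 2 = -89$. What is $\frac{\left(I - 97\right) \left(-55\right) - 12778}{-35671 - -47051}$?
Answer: $- \frac{1329}{5690} \approx -0.23357$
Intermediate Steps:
$I = -87$ ($I = 2 - 89 = -87$)
$\frac{\left(I - 97\right) \left(-55\right) - 12778}{-35671 - -47051} = \frac{\left(-87 - 97\right) \left(-55\right) - 12778}{-35671 - -47051} = \frac{\left(-184\right) \left(-55\right) - 12778}{-35671 + 47051} = \frac{10120 - 12778}{11380} = \left(-2658\right) \frac{1}{11380} = - \frac{1329}{5690}$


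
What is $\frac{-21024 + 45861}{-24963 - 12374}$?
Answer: $- \frac{24837}{37337} \approx -0.66521$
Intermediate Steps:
$\frac{-21024 + 45861}{-24963 - 12374} = \frac{24837}{-37337} = 24837 \left(- \frac{1}{37337}\right) = - \frac{24837}{37337}$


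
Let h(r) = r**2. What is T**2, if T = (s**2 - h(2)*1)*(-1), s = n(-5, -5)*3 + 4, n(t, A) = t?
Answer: 13689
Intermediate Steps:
s = -11 (s = -5*3 + 4 = -15 + 4 = -11)
T = -117 (T = ((-11)**2 - 1*2**2*1)*(-1) = (121 - 1*4*1)*(-1) = (121 - 4*1)*(-1) = (121 - 4)*(-1) = 117*(-1) = -117)
T**2 = (-117)**2 = 13689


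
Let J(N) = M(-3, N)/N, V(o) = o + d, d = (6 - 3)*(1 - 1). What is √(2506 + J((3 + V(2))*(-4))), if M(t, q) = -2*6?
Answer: √62665/5 ≈ 50.066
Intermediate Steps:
d = 0 (d = 3*0 = 0)
V(o) = o (V(o) = o + 0 = o)
M(t, q) = -12
J(N) = -12/N
√(2506 + J((3 + V(2))*(-4))) = √(2506 - 12*(-1/(4*(3 + 2)))) = √(2506 - 12/(5*(-4))) = √(2506 - 12/(-20)) = √(2506 - 12*(-1/20)) = √(2506 + ⅗) = √(12533/5) = √62665/5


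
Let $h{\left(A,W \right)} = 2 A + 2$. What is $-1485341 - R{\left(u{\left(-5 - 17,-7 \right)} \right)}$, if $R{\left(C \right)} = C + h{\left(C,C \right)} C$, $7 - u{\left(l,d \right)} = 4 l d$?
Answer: $-2225276$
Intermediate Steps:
$h{\left(A,W \right)} = 2 + 2 A$
$u{\left(l,d \right)} = 7 - 4 d l$ ($u{\left(l,d \right)} = 7 - 4 l d = 7 - 4 d l$)
$R{\left(C \right)} = C + C \left(2 + 2 C\right)$ ($R{\left(C \right)} = C + \left(2 + 2 C\right) C = C + C \left(2 + 2 C\right)$)
$-1485341 - R{\left(u{\left(-5 - 17,-7 \right)} \right)} = -1485341 - \left(7 - - 28 \left(-5 - 17\right)\right) \left(3 + 2 \left(7 - - 28 \left(-5 - 17\right)\right)\right) = -1485341 - \left(7 - \left(-28\right) \left(-22\right)\right) \left(3 + 2 \left(7 - \left(-28\right) \left(-22\right)\right)\right) = -1485341 - \left(7 - 616\right) \left(3 + 2 \left(7 - 616\right)\right) = -1485341 - - 609 \left(3 + 2 \left(-609\right)\right) = -1485341 - - 609 \left(3 - 1218\right) = -1485341 - \left(-609\right) \left(-1215\right) = -1485341 - 739935 = -2225276$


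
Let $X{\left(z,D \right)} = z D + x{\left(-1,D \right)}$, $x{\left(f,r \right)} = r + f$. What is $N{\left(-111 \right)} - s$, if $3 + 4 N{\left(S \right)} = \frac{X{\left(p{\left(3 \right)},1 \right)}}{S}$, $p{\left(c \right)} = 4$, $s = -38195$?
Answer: $\frac{16958243}{444} \approx 38194.0$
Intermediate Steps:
$x{\left(f,r \right)} = f + r$
$X{\left(z,D \right)} = -1 + D + D z$ ($X{\left(z,D \right)} = z D + \left(-1 + D\right) = D z + \left(-1 + D\right) = -1 + D + D z$)
$N{\left(S \right)} = - \frac{3}{4} + \frac{1}{S}$ ($N{\left(S \right)} = - \frac{3}{4} + \frac{\left(-1 + 1 + 1 \cdot 4\right) \frac{1}{S}}{4} = - \frac{3}{4} + \frac{\left(-1 + 1 + 4\right) \frac{1}{S}}{4} = - \frac{3}{4} + \frac{4 \frac{1}{S}}{4} = - \frac{3}{4} + \frac{1}{S}$)
$N{\left(-111 \right)} - s = \left(- \frac{3}{4} + \frac{1}{-111}\right) - -38195 = \left(- \frac{3}{4} - \frac{1}{111}\right) + 38195 = - \frac{337}{444} + 38195 = \frac{16958243}{444}$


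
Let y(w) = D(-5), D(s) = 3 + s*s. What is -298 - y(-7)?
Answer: -326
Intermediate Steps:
D(s) = 3 + s²
y(w) = 28 (y(w) = 3 + (-5)² = 3 + 25 = 28)
-298 - y(-7) = -298 - 1*28 = -298 - 28 = -326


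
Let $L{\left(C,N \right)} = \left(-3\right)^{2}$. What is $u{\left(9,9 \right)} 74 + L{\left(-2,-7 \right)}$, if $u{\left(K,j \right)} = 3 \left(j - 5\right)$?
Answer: $897$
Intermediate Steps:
$L{\left(C,N \right)} = 9$
$u{\left(K,j \right)} = -15 + 3 j$ ($u{\left(K,j \right)} = 3 \left(-5 + j\right) = -15 + 3 j$)
$u{\left(9,9 \right)} 74 + L{\left(-2,-7 \right)} = \left(-15 + 3 \cdot 9\right) 74 + 9 = \left(-15 + 27\right) 74 + 9 = 12 \cdot 74 + 9 = 888 + 9 = 897$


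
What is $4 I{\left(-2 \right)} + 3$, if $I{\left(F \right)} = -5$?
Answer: $-17$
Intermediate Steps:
$4 I{\left(-2 \right)} + 3 = 4 \left(-5\right) + 3 = -20 + 3 = -17$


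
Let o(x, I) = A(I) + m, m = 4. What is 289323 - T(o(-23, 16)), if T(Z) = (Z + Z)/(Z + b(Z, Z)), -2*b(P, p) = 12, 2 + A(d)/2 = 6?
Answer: 289319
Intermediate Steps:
A(d) = 8 (A(d) = -4 + 2*6 = -4 + 12 = 8)
b(P, p) = -6 (b(P, p) = -½*12 = -6)
o(x, I) = 12 (o(x, I) = 8 + 4 = 12)
T(Z) = 2*Z/(-6 + Z) (T(Z) = (Z + Z)/(Z - 6) = (2*Z)/(-6 + Z) = 2*Z/(-6 + Z))
289323 - T(o(-23, 16)) = 289323 - 2*12/(-6 + 12) = 289323 - 2*12/6 = 289323 - 1*4 = 289323 - 4 = 289319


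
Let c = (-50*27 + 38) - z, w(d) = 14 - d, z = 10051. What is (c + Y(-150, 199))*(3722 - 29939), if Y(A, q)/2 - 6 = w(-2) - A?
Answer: 288885123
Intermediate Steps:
c = -11363 (c = (-50*27 + 38) - 1*10051 = (-1350 + 38) - 10051 = -1312 - 10051 = -11363)
Y(A, q) = 44 - 2*A (Y(A, q) = 12 + 2*((14 - 1*(-2)) - A) = 12 + 2*((14 + 2) - A) = 12 + 2*(16 - A) = 12 + (32 - 2*A) = 44 - 2*A)
(c + Y(-150, 199))*(3722 - 29939) = (-11363 + (44 - 2*(-150)))*(3722 - 29939) = (-11363 + (44 + 300))*(-26217) = (-11363 + 344)*(-26217) = -11019*(-26217) = 288885123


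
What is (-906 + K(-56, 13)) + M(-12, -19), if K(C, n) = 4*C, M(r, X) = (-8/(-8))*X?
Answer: -1149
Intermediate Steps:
M(r, X) = X (M(r, X) = (-8*(-⅛))*X = 1*X = X)
(-906 + K(-56, 13)) + M(-12, -19) = (-906 + 4*(-56)) - 19 = (-906 - 224) - 19 = -1130 - 19 = -1149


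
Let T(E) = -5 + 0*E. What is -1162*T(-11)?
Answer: 5810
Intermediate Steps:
T(E) = -5 (T(E) = -5 + 0 = -5)
-1162*T(-11) = -1162*(-5) = 5810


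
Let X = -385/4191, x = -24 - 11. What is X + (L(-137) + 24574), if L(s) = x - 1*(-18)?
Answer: 9356182/381 ≈ 24557.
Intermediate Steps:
x = -35
L(s) = -17 (L(s) = -35 - 1*(-18) = -35 + 18 = -17)
X = -35/381 (X = -385*1/4191 = -35/381 ≈ -0.091864)
X + (L(-137) + 24574) = -35/381 + (-17 + 24574) = -35/381 + 24557 = 9356182/381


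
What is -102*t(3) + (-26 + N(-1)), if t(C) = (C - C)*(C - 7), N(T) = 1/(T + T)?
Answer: -53/2 ≈ -26.500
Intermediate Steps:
N(T) = 1/(2*T)
t(C) = 0 (t(C) = 0*(-7 + C) = 0)
-102*t(3) + (-26 + N(-1)) = -102*0 + (-26 + (½)/(-1)) = 0 + (-26 + (½)*(-1)) = 0 + (-26 - ½) = 0 - 53/2 = -53/2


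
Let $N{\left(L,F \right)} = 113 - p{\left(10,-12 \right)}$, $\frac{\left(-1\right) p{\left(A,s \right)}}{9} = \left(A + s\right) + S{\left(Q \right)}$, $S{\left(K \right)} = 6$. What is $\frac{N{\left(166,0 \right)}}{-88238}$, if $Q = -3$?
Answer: $- \frac{149}{88238} \approx -0.0016886$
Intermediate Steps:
$p{\left(A,s \right)} = -54 - 9 A - 9 s$ ($p{\left(A,s \right)} = - 9 \left(\left(A + s\right) + 6\right) = - 9 \left(6 + A + s\right) = -54 - 9 A - 9 s$)
$N{\left(L,F \right)} = 149$ ($N{\left(L,F \right)} = 113 - \left(-54 - 90 - -108\right) = 113 - \left(-54 - 90 + 108\right) = 113 - -36 = 113 + 36 = 149$)
$\frac{N{\left(166,0 \right)}}{-88238} = \frac{149}{-88238} = 149 \left(- \frac{1}{88238}\right) = - \frac{149}{88238}$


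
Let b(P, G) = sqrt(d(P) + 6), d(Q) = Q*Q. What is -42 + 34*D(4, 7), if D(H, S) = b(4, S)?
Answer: -42 + 34*sqrt(22) ≈ 117.47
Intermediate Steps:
d(Q) = Q**2
b(P, G) = sqrt(6 + P**2) (b(P, G) = sqrt(P**2 + 6) = sqrt(6 + P**2))
D(H, S) = sqrt(22) (D(H, S) = sqrt(6 + 4**2) = sqrt(6 + 16) = sqrt(22))
-42 + 34*D(4, 7) = -42 + 34*sqrt(22)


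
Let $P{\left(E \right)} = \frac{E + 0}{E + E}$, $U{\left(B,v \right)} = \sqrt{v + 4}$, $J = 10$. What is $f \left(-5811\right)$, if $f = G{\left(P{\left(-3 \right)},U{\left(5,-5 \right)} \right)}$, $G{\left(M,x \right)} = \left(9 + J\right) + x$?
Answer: $-110409 - 5811 i \approx -1.1041 \cdot 10^{5} - 5811.0 i$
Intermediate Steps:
$U{\left(B,v \right)} = \sqrt{4 + v}$
$P{\left(E \right)} = \frac{1}{2}$ ($P{\left(E \right)} = \frac{E}{2 E} = E \frac{1}{2 E} = \frac{1}{2}$)
$G{\left(M,x \right)} = 19 + x$ ($G{\left(M,x \right)} = \left(9 + 10\right) + x = 19 + x$)
$f = 19 + i$ ($f = 19 + \sqrt{4 - 5} = 19 + \sqrt{-1} = 19 + i \approx 19.0 + 1.0 i$)
$f \left(-5811\right) = \left(19 + i\right) \left(-5811\right) = -110409 - 5811 i$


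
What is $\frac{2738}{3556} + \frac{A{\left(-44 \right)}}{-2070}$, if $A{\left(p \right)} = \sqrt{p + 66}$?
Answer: $\frac{1369}{1778} - \frac{\sqrt{22}}{2070} \approx 0.7677$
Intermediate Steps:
$A{\left(p \right)} = \sqrt{66 + p}$
$\frac{2738}{3556} + \frac{A{\left(-44 \right)}}{-2070} = \frac{2738}{3556} + \frac{\sqrt{66 - 44}}{-2070} = 2738 \cdot \frac{1}{3556} + \sqrt{22} \left(- \frac{1}{2070}\right) = \frac{1369}{1778} - \frac{\sqrt{22}}{2070}$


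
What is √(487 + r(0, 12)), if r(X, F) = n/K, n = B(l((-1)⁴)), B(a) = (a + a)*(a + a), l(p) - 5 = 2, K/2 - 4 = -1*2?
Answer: 2*√134 ≈ 23.152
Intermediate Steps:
K = 4 (K = 8 + 2*(-1*2) = 8 + 2*(-2) = 8 - 4 = 4)
l(p) = 7 (l(p) = 5 + 2 = 7)
B(a) = 4*a² (B(a) = (2*a)*(2*a) = 4*a²)
n = 196 (n = 4*7² = 4*49 = 196)
r(X, F) = 49 (r(X, F) = 196/4 = 196*(¼) = 49)
√(487 + r(0, 12)) = √(487 + 49) = √536 = 2*√134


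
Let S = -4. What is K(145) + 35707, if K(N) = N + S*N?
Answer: 35272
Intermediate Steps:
K(N) = -3*N (K(N) = N - 4*N = -3*N)
K(145) + 35707 = -3*145 + 35707 = -435 + 35707 = 35272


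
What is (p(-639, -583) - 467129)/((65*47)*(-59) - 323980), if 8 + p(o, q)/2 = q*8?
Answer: 476473/504225 ≈ 0.94496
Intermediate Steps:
p(o, q) = -16 + 16*q (p(o, q) = -16 + 2*(q*8) = -16 + 2*(8*q) = -16 + 16*q)
(p(-639, -583) - 467129)/((65*47)*(-59) - 323980) = ((-16 + 16*(-583)) - 467129)/((65*47)*(-59) - 323980) = ((-16 - 9328) - 467129)/(3055*(-59) - 323980) = (-9344 - 467129)/(-180245 - 323980) = -476473/(-504225) = -476473*(-1/504225) = 476473/504225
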